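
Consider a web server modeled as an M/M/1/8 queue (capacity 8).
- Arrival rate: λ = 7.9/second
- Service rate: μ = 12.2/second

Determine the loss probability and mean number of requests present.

ρ = λ/μ = 7.9/12.2 = 0.64754
P₀ = (1-ρ)/(1-ρ^(K+1)) = (1-0.64754)/(1-0.64754^9) = 0.3525/0.9800 = 0.3597
P_K = P₀×ρ^K = 0.3597 × 0.64754^8 = 0.3597 × 0.03091 = 0.01112
Blocking probability P_8 = 0.01112 (1.11%)
L = ρ[1 - (K+1)ρ^K + Kρ^(K+1)] / [(1-ρ)(1-ρ^(K+1))]
L = 0.64754 × (1 - 9×0.030912 + 8×0.020017) / ((1 - 0.64754) × (1 - 0.020017)) = 1.6534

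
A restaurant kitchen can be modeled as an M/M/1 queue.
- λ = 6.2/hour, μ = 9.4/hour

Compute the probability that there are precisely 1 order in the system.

ρ = λ/μ = 6.2/9.4 = 0.6596
P(n) = (1-ρ)ρⁿ
P(1) = (1-0.6596) × 0.6596^1
P(1) = 0.3404 × 0.6596
P(1) = 0.2245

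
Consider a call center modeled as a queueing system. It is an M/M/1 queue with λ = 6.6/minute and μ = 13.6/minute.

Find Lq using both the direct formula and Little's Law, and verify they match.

Method 1 (direct): Lq = λ²/(μ(μ-λ)) = 43.56/(13.6 × 7.00) = 0.4576

Method 2 (Little's Law):
W = 1/(μ-λ) = 1/7.00 = 0.14286
Wq = W - 1/μ = 0.14286 - 0.073529 = 0.06933
Lq = λWq = 6.6 × 0.06933 = 0.4576 ✔ (matches Method 1)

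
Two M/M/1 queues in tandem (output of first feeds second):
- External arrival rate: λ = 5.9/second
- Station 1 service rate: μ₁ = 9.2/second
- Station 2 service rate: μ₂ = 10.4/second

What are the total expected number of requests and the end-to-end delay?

By Jackson's theorem, each station behaves as independent M/M/1.
Station 1: ρ₁ = 5.9/9.2 = 0.6413, L₁ = ρ₁/(1-ρ₁) = λ/(μ₁-λ) = 5.9/3.30 = 1.7879
Station 2: ρ₂ = 5.9/10.4 = 0.5673, L₂ = ρ₂/(1-ρ₂) = λ/(μ₂-λ) = 5.9/4.50 = 1.3111
Total: L = L₁ + L₂ = 1.7879 + 1.3111 = 3.0990
W = L/λ = 3.0990/5.9 = 0.5253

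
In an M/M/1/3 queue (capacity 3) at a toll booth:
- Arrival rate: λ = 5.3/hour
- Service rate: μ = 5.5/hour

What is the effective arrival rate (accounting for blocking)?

ρ = λ/μ = 5.3/5.5 = 0.9636
P₀ = (1-ρ)/(1-ρ^(K+1)) = (1-0.9636)/(1-0.9636^4) = 0.036400/0.13784 = 0.2641
P_K = P₀×ρ^K = 0.2641 × 0.9636^3 = 0.2641 × 0.8947 = 0.2363
λ_eff = λ(1-P_K) = 5.3 × (1 - 0.23629) = 5.3 × 0.76371 = 4.0477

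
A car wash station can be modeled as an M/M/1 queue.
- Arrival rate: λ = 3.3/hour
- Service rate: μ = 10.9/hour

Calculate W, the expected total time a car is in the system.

First, compute utilization: ρ = λ/μ = 3.3/10.9 = 0.3028
For M/M/1: W = 1/(μ-λ)
W = 1/(10.9-3.3) = 1/7.60
W = 0.1316 hours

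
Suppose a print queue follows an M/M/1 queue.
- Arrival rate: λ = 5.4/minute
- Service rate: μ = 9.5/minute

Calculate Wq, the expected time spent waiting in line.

First, compute utilization: ρ = λ/μ = 5.4/9.5 = 0.5684
For M/M/1: Wq = λ/(μ(μ-λ))
Wq = 5.4/(9.5 × (9.5-5.4))
Wq = 5.4/(9.5 × 4.10)
Wq = 0.1386 minutes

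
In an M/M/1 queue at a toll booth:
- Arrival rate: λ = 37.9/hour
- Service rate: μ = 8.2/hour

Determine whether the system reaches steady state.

Stability requires ρ = λ/(cμ) < 1
ρ = 37.9/(1 × 8.2) = 37.9/8.20 = 4.6220
Since 4.6220 ≥ 1, the system is UNSTABLE.
Queue grows without bound. Need μ > λ = 37.9.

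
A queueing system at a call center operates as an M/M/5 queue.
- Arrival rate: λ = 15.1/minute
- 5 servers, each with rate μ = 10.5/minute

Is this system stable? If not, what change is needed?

Stability requires ρ = λ/(cμ) < 1
ρ = 15.1/(5 × 10.5) = 15.1/52.50 = 0.2876
Since 0.2876 < 1, the system is STABLE.
The servers are busy 28.76% of the time.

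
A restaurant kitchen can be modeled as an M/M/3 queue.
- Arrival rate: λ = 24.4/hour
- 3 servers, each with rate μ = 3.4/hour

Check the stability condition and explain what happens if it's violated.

Stability requires ρ = λ/(cμ) < 1
ρ = 24.4/(3 × 3.4) = 24.4/10.20 = 2.3922
Since 2.3922 ≥ 1, the system is UNSTABLE.
Need c > λ/μ = 24.4/3.4 = 7.18.
Minimum servers needed: c = 8.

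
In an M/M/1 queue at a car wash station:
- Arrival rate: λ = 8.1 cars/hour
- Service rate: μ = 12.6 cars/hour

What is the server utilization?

Server utilization: ρ = λ/μ
ρ = 8.1/12.6 = 0.6429
The server is busy 64.29% of the time.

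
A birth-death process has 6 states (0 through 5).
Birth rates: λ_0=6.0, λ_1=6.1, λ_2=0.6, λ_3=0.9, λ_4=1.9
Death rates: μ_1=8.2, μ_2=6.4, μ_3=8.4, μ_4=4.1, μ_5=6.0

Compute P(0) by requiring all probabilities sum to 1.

Ratios P(n)/P(0) = (λ₀···λₙ₋₁)/(μ₁···μₙ):
P(1)/P(0) = (6.0)/(8.2) = 0.7317
P(2)/P(0) = (6.0×6.1)/(8.2×6.4) = 0.6974
P(3)/P(0) = (6.0×6.1×0.6)/(8.2×6.4×8.4) = 0.04981
P(4)/P(0) = (6.0×6.1×0.6×0.9)/(8.2×6.4×8.4×4.1) = 0.01093
P(5)/P(0) = (6.0×6.1×0.6×0.9×1.9)/(8.2×6.4×8.4×4.1×6.0) = 0.003463

Normalization: ∑ P(n) = 1
P(0) × (1.0000 + 0.7317 + 0.6974 + 0.04981 + 0.01093 + 0.003463) = 1
P(0) × 2.4933 = 1
P(0) = 1/2.4933 = 0.4011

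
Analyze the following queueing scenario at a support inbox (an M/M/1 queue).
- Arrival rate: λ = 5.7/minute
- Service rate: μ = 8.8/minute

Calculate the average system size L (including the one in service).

ρ = λ/μ = 5.7/8.8 = 0.6477
For M/M/1: L = λ/(μ-λ)
L = 5.7/(8.8-5.7) = 5.7/3.10
L = 1.8387 emails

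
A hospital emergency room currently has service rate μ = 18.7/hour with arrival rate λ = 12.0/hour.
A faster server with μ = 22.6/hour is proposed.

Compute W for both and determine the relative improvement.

System 1: ρ₁ = 12.0/18.7 = 0.6417, W₁ = 1/(18.7-12.0) = 0.14925
System 2: ρ₂ = 12.0/22.6 = 0.5310, W₂ = 1/(22.6-12.0) = 0.094340
Improvement: (W₁-W₂)/W₁ = (0.14925-0.094340)/0.14925 = 36.79%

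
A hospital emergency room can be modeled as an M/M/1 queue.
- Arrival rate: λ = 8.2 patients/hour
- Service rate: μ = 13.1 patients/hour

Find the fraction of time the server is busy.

Server utilization: ρ = λ/μ
ρ = 8.2/13.1 = 0.6260
The server is busy 62.60% of the time.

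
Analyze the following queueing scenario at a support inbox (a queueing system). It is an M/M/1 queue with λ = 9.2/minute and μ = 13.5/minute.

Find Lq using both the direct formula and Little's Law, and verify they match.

Method 1 (direct): Lq = λ²/(μ(μ-λ)) = 84.64/(13.5 × 4.30) = 1.4581

Method 2 (Little's Law):
W = 1/(μ-λ) = 1/4.30 = 0.232558
Wq = W - 1/μ = 0.232558 - 0.0740741 = 0.158484
Lq = λWq = 9.2 × 0.158484 = 1.4581 ✔ (matches Method 1)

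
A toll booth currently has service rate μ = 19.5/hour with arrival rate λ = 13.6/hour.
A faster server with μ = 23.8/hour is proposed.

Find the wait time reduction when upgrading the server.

System 1: ρ₁ = 13.6/19.5 = 0.6974, W₁ = 1/(19.5-13.6) = 0.1695
System 2: ρ₂ = 13.6/23.8 = 0.5714, W₂ = 1/(23.8-13.6) = 0.09804
Improvement: (W₁-W₂)/W₁ = (0.1695-0.09804)/0.1695 = 42.16%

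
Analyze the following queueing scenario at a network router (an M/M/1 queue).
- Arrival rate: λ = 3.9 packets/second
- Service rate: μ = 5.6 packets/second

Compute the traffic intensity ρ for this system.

Server utilization: ρ = λ/μ
ρ = 3.9/5.6 = 0.6964
The server is busy 69.64% of the time.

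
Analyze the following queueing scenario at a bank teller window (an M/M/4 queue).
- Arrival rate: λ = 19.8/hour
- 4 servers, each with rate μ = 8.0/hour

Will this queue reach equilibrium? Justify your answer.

Stability requires ρ = λ/(cμ) < 1
ρ = 19.8/(4 × 8.0) = 19.8/32.00 = 0.6188
Since 0.6188 < 1, the system is STABLE.
The servers are busy 61.88% of the time.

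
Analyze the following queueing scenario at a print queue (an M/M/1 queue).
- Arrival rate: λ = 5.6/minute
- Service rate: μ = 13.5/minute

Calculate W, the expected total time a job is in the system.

First, compute utilization: ρ = λ/μ = 5.6/13.5 = 0.4148
For M/M/1: W = 1/(μ-λ)
W = 1/(13.5-5.6) = 1/7.90
W = 0.1266 minutes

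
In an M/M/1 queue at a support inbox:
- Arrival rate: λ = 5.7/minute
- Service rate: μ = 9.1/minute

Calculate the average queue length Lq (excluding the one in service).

ρ = λ/μ = 5.7/9.1 = 0.6264
For M/M/1: Lq = λ²/(μ(μ-λ))
Lq = 32.49/(9.1 × 3.40)
Lq = 1.0501 emails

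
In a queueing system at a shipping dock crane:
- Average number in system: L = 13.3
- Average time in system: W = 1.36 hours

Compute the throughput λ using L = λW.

Little's Law: L = λW, so λ = L/W
λ = 13.3/1.36 = 9.7794 containers/hour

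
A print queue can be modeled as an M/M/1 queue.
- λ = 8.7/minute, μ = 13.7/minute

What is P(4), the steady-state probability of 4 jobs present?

ρ = λ/μ = 8.7/13.7 = 0.6350
P(n) = (1-ρ)ρⁿ
P(4) = (1-0.6350) × 0.6350^4
P(4) = 0.3650 × 0.1626
P(4) = 0.05935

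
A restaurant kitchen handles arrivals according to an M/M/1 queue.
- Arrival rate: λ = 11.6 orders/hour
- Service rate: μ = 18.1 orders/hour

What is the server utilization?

Server utilization: ρ = λ/μ
ρ = 11.6/18.1 = 0.6409
The server is busy 64.09% of the time.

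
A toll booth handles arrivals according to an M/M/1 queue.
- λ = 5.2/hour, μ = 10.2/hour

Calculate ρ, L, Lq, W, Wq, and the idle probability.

Step 1: ρ = λ/μ = 5.2/10.2 = 0.5098
Step 2: L = λ/(μ-λ) = 5.2/5.00 = 1.0400
Step 3: Lq = λ²/(μ(μ-λ)) = 27.04/(10.2×5.00) = 0.5302
Step 4: W = 1/(μ-λ) = 1/5.00 = 0.2000
Step 5: Wq = λ/(μ(μ-λ)) = 5.2/(10.2×5.00) = 0.1020
Step 6: P(0) = 1-ρ = 0.4902
Verify: L = λW = 5.2×0.2000 = 1.0400 ✔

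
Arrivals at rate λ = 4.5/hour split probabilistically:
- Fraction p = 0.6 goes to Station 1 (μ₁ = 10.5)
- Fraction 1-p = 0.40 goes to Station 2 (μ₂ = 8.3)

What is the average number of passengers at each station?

Effective rates: λ₁ = 4.5×0.6 = 2.7, λ₂ = 4.5×0.40 = 1.8
Station 1: ρ₁ = 2.7/10.5 = 0.257143, L₁ = ρ₁/(1-ρ₁) = 0.257143/(1-0.257143) = 0.3462
Station 2: ρ₂ = 1.8/8.3 = 0.21687, L₂ = ρ₂/(1-ρ₂) = 0.21687/(1-0.21687) = 0.2769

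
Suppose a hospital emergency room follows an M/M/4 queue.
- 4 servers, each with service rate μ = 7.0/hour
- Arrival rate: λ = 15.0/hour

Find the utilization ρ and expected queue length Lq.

Traffic intensity: ρ = λ/(cμ) = 15.0/(4×7.0) = 0.5357
Since ρ = 0.5357 < 1, system is stable.
Offered load a = λ/μ = cρ = 15.0/7.0 = 2.1429
P₀ = [ Σₙ₌₀^3 aⁿ/n! + a^4/(4!(1-ρ)) ]⁻¹
Σ = a^0/0! + a^1/1! + a^2/2! + a^3/3! = 1.0000 + 2.1429 + 2.2959 + 1.6399 = 7.0787
a^4/(4!(1-ρ)) = 21.0850/(24 × 0.4643) = 1.8922
P₀ = 1/(7.0787 + 1.8922) = 0.1115
Lq = P₀·a^4·ρ / (4!(1-ρ)²) = 0.1115 × 21.0850 × 0.5357 / (24 × 0.2156) = 0.2434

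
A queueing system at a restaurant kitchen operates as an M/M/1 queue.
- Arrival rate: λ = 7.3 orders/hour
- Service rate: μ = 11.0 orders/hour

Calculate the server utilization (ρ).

Server utilization: ρ = λ/μ
ρ = 7.3/11.0 = 0.6636
The server is busy 66.36% of the time.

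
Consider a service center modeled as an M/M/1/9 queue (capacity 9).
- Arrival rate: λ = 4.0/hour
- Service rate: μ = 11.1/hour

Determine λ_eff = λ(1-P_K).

ρ = λ/μ = 4.0/11.1 = 0.36036
P₀ = (1-ρ)/(1-ρ^(K+1)) = (1-0.36036)/(1-0.36036^10) = 0.63964/0.99996 = 0.6397
P_K = P₀×ρ^K = 0.63966 × 0.36036^9 = 0.63966 × 0.00010248 = 0.00006555
λ_eff = λ(1-P_K) = 4.0 × (1 - 0.00006555) = 4.0 × 0.99993 = 3.9997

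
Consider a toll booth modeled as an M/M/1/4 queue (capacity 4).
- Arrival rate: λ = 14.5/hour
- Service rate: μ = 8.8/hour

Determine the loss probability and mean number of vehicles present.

ρ = λ/μ = 14.5/8.8 = 1.64773
P₀ = (1-ρ)/(1-ρ^(K+1)) = (1-1.64773)/(1-1.64773^5) = -0.6477/-11.1459 = 0.05811
P_K = P₀×ρ^K = 0.058114 × 1.64773^4 = 0.058114 × 7.3713 = 0.4284
Blocking probability P_4 = 0.4284 (42.84%)
L = ρ[1 - (K+1)ρ^K + Kρ^(K+1)] / [(1-ρ)(1-ρ^(K+1))]
L = 1.64773 × (1 - 5×7.3713 + 4×12.1459) / ((1 - 1.64773) × (1 - 12.1459)) = 2.9047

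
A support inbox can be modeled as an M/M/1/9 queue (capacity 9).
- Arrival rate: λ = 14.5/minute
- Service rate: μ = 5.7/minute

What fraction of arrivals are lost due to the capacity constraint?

ρ = λ/μ = 14.5/5.7 = 2.54386
P₀ = (1-ρ)/(1-ρ^(K+1)) = (1-2.54386)/(1-2.54386^10) = -1.5439/-11347.3328 = 0.0001361
P_K = P₀×ρ^K = 0.000136055 × 2.54386^9 = 0.000136055 × 4461.0682 = 0.6070
Blocking probability = 60.70%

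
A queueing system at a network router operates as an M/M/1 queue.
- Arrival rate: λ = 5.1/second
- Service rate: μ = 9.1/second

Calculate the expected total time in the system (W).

First, compute utilization: ρ = λ/μ = 5.1/9.1 = 0.5604
For M/M/1: W = 1/(μ-λ)
W = 1/(9.1-5.1) = 1/4.00
W = 0.2500 seconds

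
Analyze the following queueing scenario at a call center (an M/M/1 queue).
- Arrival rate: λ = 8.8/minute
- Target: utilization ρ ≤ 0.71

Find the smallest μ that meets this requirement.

ρ = λ/μ, so μ = λ/ρ
μ ≥ 8.8/0.71 = 12.3944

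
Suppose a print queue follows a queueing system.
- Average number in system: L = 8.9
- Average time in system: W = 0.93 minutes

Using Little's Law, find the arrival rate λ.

Little's Law: L = λW, so λ = L/W
λ = 8.9/0.93 = 9.5699 jobs/minute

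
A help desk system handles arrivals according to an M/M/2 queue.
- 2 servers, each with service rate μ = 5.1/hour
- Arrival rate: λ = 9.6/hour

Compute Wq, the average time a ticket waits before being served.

Traffic intensity: ρ = λ/(cμ) = 9.6/(2×5.1) = 0.9412
Since ρ = 0.9412 < 1, system is stable.
Offered load a = λ/μ = cρ = 9.6/5.1 = 1.8824
P₀ = [ Σₙ₌₀^1 aⁿ/n! + a^2/(2!(1-ρ)) ]⁻¹
Σ = a^0/0! + a^1/1! = 1.0000 + 1.8824 = 2.8824
a^2/(2!(1-ρ)) = 3.54325/(2 × 0.0588235) = 30.1176
P₀ = 1/(2.8824 + 30.1176) = 0.03030
Lq = P₀·a^2·ρ / (2!(1-ρ)²) = 0.03030 × 3.5433 × 0.9412 / (2 × 0.003460) = 14.6025
Wq = Lq/λ = 14.6025/9.6 = 1.5211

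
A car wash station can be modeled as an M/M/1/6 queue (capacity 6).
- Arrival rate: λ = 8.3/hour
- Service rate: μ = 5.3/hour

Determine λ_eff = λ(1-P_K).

ρ = λ/μ = 8.3/5.3 = 1.56604
P₀ = (1-ρ)/(1-ρ^(K+1)) = (1-1.56604)/(1-1.56604^7) = -0.5660/-22.1004 = 0.02561
P_K = P₀×ρ^K = 0.02561 × 1.56604^6 = 0.02561 × 14.7509 = 0.3778
λ_eff = λ(1-P_K) = 8.3 × (1 - 0.3778) = 8.3 × 0.6222 = 5.1643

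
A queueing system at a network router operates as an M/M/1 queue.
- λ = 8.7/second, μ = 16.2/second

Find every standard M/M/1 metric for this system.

Step 1: ρ = λ/μ = 8.7/16.2 = 0.5370
Step 2: L = λ/(μ-λ) = 8.7/7.50 = 1.1600
Step 3: Lq = λ²/(μ(μ-λ)) = 75.69/(16.2×7.50) = 0.6230
Step 4: W = 1/(μ-λ) = 1/7.50 = 0.13333
Step 5: Wq = λ/(μ(μ-λ)) = 8.7/(16.2×7.50) = 0.07160
Step 6: P(0) = 1-ρ = 0.4630
Verify: L = λW = 8.7×0.13333 = 1.1600 ✔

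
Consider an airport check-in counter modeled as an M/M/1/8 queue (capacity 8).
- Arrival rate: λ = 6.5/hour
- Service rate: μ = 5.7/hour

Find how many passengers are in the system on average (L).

ρ = λ/μ = 6.5/5.7 = 1.14035
P₀ = (1-ρ)/(1-ρ^(K+1)) = (1-1.14035)/(1-1.14035^9) = -0.14035/-2.2609 = 0.06208
P_K = P₀×ρ^K = 0.06208 × 1.14035^8 = 0.06208 × 2.8596 = 0.1775
L = ρ[1 - (K+1)ρ^K + Kρ^(K+1)] / [(1-ρ)(1-ρ^(K+1))]
L = 1.14035 × (1 - 9×2.859600 + 8×3.260945) / ((1 - 1.14035) × (1 - 3.260945)) = 4.8556 passengers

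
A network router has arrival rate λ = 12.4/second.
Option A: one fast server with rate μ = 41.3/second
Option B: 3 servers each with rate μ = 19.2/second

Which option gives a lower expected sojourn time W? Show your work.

Option A: single server μ = 41.3 (M/M/1)
  ρ_A = 12.4/41.3 = 0.3002
  W_A = 1/(μ-λ) = 1/(41.3-12.4) = 1/28.90 = 0.03460

Option B: 3 servers μ = 19.2 (M/M/3)
  ρ_B = λ/(cμ) = 12.4/(3×19.2) = 0.2153
  Offered load a = λ/μ = cρ = 12.4/19.2 = 0.6458
  P₀ = [ Σₙ₌₀^2 aⁿ/n! + a^3/(3!(1-ρ)) ]⁻¹
  Σ = a^0/0! + a^1/1! + a^2/2! = 1.0000 + 0.6458 + 0.2086 = 1.8544
  a^3/(3!(1-ρ)) = 0.26938/(6 × 0.78472) = 0.05721
  P₀ = 1/(1.8544 + 0.05721) = 0.5231
  Lq = P₀·a^3·ρ / (3!(1-ρ)²) = 0.52312 × 0.26938 × 0.21528 / (6 × 0.61579) = 0.008211
  Wq_B = Lq/λ = 0.0082107/12.4 = 0.00066215
  W_B = Wq_B + 1/μ = 0.00066215 + 0.052083 = 0.05275

Since W_A = 0.03460 < W_B = 0.05275, Option A (single fast server) has the shorter time in system.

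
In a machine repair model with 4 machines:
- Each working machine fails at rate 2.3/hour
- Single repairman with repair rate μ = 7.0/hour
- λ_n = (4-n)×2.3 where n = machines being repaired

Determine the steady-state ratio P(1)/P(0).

P(1)/P(0) = ∏_{i=0}^{1-1} λ_i/μ_{i+1}
= (4-0)×2.3/7.0
= 1.3143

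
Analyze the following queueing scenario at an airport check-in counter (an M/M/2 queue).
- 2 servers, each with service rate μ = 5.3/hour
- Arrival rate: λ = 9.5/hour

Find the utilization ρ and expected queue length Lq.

Traffic intensity: ρ = λ/(cμ) = 9.5/(2×5.3) = 0.8962
Since ρ = 0.8962 < 1, system is stable.
Offered load a = λ/μ = cρ = 9.5/5.3 = 1.7925
P₀ = [ Σₙ₌₀^1 aⁿ/n! + a^2/(2!(1-ρ)) ]⁻¹
Σ = a^0/0! + a^1/1! = 1.0000 + 1.7925 = 2.7925
a^2/(2!(1-ρ)) = 3.212887/(2 × 0.1037736) = 15.4803
P₀ = 1/(2.7925 + 15.4803) = 0.05473
Lq = P₀·a^2·ρ / (2!(1-ρ)²) = 0.054726 × 3.2129 × 0.89623 / (2 × 0.010769) = 7.3165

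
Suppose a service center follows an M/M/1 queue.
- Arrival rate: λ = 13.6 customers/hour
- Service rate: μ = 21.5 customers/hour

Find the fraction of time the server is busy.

Server utilization: ρ = λ/μ
ρ = 13.6/21.5 = 0.6326
The server is busy 63.26% of the time.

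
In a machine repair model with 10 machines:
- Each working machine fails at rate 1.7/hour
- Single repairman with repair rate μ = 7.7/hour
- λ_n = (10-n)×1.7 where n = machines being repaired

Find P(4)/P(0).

P(4)/P(0) = ∏_{i=0}^{4-1} λ_i/μ_{i+1}
= (10-0)×1.7/7.7 × (10-1)×1.7/7.7 × (10-2)×1.7/7.7 × (10-3)×1.7/7.7
= 11.9747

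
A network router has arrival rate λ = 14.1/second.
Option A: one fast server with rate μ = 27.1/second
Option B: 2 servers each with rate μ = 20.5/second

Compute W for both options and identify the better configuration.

Option A: single server μ = 27.1 (M/M/1)
  ρ_A = 14.1/27.1 = 0.5203
  W_A = 1/(μ-λ) = 1/(27.1-14.1) = 1/13.00 = 0.07692

Option B: 2 servers μ = 20.5 (M/M/2)
  ρ_B = λ/(cμ) = 14.1/(2×20.5) = 0.3439
  Offered load a = λ/μ = cρ = 14.1/20.5 = 0.6878
  P₀ = [ Σₙ₌₀^1 aⁿ/n! + a^2/(2!(1-ρ)) ]⁻¹
  Σ = a^0/0! + a^1/1! = 1.0000 + 0.6878 = 1.6878
  a^2/(2!(1-ρ)) = 0.4731/(2 × 0.6561) = 0.3605
  P₀ = 1/(1.6878 + 0.3605) = 0.4882
  Lq = P₀·a^2·ρ / (2!(1-ρ)²) = 0.48820 × 0.47308 × 0.34390 / (2 × 0.43046) = 0.09226
  Wq_B = Lq/λ = 0.09226/14.1 = 0.006543
  W_B = Wq_B + 1/μ = 0.006543 + 0.04878 = 0.05532

Since W_B = 0.05532 < W_A = 0.07692, Option B (multiple servers) has the shorter time in system.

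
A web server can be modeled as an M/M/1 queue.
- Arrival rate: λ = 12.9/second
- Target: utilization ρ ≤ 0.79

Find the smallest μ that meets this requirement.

ρ = λ/μ, so μ = λ/ρ
μ ≥ 12.9/0.79 = 16.3291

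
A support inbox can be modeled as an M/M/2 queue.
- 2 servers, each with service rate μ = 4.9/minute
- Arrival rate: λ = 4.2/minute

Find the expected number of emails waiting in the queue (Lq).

Traffic intensity: ρ = λ/(cμ) = 4.2/(2×4.9) = 0.4286
Since ρ = 0.4286 < 1, system is stable.
Offered load a = λ/μ = cρ = 4.2/4.9 = 0.8571
P₀ = [ Σₙ₌₀^1 aⁿ/n! + a^2/(2!(1-ρ)) ]⁻¹
Σ = a^0/0! + a^1/1! = 1.0000 + 0.8571 = 1.8571
a^2/(2!(1-ρ)) = 0.7347/(2 × 0.5714) = 0.6429
P₀ = 1/(1.8571 + 0.6429) = 0.4000
Lq = P₀·a^2·ρ / (2!(1-ρ)²) = 0.4000 × 0.7347 × 0.4286 / (2 × 0.3265) = 0.1929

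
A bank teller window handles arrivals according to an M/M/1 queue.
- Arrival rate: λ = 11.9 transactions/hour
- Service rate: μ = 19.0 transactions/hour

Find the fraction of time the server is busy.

Server utilization: ρ = λ/μ
ρ = 11.9/19.0 = 0.6263
The server is busy 62.63% of the time.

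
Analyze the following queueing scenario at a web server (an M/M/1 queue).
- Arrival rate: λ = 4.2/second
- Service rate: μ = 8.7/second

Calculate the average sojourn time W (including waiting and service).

First, compute utilization: ρ = λ/μ = 4.2/8.7 = 0.4828
For M/M/1: W = 1/(μ-λ)
W = 1/(8.7-4.2) = 1/4.50
W = 0.2222 seconds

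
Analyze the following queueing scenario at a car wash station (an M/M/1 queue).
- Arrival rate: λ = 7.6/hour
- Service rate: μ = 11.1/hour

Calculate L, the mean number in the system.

ρ = λ/μ = 7.6/11.1 = 0.6847
For M/M/1: L = λ/(μ-λ)
L = 7.6/(11.1-7.6) = 7.6/3.50
L = 2.1714 cars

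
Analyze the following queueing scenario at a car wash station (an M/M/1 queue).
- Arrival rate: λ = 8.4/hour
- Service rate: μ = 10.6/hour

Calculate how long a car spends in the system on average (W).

First, compute utilization: ρ = λ/μ = 8.4/10.6 = 0.7925
For M/M/1: W = 1/(μ-λ)
W = 1/(10.6-8.4) = 1/2.20
W = 0.4545 hours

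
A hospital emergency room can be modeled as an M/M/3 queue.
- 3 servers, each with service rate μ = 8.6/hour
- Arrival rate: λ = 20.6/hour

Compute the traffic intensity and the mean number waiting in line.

Traffic intensity: ρ = λ/(cμ) = 20.6/(3×8.6) = 0.7984
Since ρ = 0.7984 < 1, system is stable.
Offered load a = λ/μ = cρ = 20.6/8.6 = 2.3953
P₀ = [ Σₙ₌₀^2 aⁿ/n! + a^3/(3!(1-ρ)) ]⁻¹
Σ = a^0/0! + a^1/1! + a^2/2! = 1.00000 + 2.39535 + 2.86885 = 6.2642
a^3/(3!(1-ρ)) = 13.7438/(6 × 0.20155) = 11.3651
P₀ = 1/(6.2642 + 11.3651) = 0.05672
Lq = P₀·a^3·ρ / (3!(1-ρ)²) = 0.056724 × 13.7438 × 0.79845 / (6 × 0.040623) = 2.5539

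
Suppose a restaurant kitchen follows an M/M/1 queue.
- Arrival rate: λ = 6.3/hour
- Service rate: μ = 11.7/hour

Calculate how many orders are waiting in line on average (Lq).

ρ = λ/μ = 6.3/11.7 = 0.5385
For M/M/1: Lq = λ²/(μ(μ-λ))
Lq = 39.69/(11.7 × 5.40)
Lq = 0.6282 orders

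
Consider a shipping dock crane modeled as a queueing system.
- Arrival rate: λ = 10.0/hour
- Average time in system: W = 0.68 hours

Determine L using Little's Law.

Little's Law: L = λW
L = 10.0 × 0.68 = 6.8000 containers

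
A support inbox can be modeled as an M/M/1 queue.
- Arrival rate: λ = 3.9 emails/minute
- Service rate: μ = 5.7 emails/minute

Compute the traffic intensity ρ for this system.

Server utilization: ρ = λ/μ
ρ = 3.9/5.7 = 0.6842
The server is busy 68.42% of the time.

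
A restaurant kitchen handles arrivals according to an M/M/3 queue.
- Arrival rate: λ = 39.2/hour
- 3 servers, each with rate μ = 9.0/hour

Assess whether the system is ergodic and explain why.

Stability requires ρ = λ/(cμ) < 1
ρ = 39.2/(3 × 9.0) = 39.2/27.00 = 1.4519
Since 1.4519 ≥ 1, the system is UNSTABLE.
Need c > λ/μ = 39.2/9.0 = 4.36.
Minimum servers needed: c = 5.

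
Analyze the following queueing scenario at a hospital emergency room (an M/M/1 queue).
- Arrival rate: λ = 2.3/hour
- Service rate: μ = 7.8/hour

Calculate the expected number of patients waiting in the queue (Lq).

ρ = λ/μ = 2.3/7.8 = 0.2949
For M/M/1: Lq = λ²/(μ(μ-λ))
Lq = 5.29/(7.8 × 5.50)
Lq = 0.1233 patients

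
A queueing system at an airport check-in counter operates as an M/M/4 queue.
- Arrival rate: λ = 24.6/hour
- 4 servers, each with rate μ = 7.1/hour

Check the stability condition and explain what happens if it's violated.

Stability requires ρ = λ/(cμ) < 1
ρ = 24.6/(4 × 7.1) = 24.6/28.40 = 0.8662
Since 0.8662 < 1, the system is STABLE.
The servers are busy 86.62% of the time.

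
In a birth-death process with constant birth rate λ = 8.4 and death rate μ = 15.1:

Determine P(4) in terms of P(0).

For constant rates: P(n)/P(0) = (λ/μ)^n
P(4)/P(0) = (8.4/15.1)^4 = 0.5563^4 = 0.09577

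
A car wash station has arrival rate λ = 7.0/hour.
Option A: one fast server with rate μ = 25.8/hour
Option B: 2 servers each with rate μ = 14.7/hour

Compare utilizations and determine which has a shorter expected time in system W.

Option A: single server μ = 25.8 (M/M/1)
  ρ_A = 7.0/25.8 = 0.2713
  W_A = 1/(μ-λ) = 1/(25.8-7.0) = 1/18.80 = 0.05319

Option B: 2 servers μ = 14.7 (M/M/2)
  ρ_B = λ/(cμ) = 7.0/(2×14.7) = 0.2381
  Offered load a = λ/μ = cρ = 7.0/14.7 = 0.4762
  P₀ = [ Σₙ₌₀^1 aⁿ/n! + a^2/(2!(1-ρ)) ]⁻¹
  Σ = a^0/0! + a^1/1! = 1.0000 + 0.4762 = 1.4762
  a^2/(2!(1-ρ)) = 0.2268/(2 × 0.7619) = 0.1488
  P₀ = 1/(1.4762 + 0.1488) = 0.6154
  Lq = P₀·a^2·ρ / (2!(1-ρ)²) = 0.6154 × 0.2268 × 0.2381 / (2 × 0.5805) = 0.02862
  Wq_B = Lq/λ = 0.028617/7.0 = 0.004088
  W_B = Wq_B + 1/μ = 0.004088 + 0.06803 = 0.07212

Since W_A = 0.05319 < W_B = 0.07212, Option A (single fast server) has the shorter time in system.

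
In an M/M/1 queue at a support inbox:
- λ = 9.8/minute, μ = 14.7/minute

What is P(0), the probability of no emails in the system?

ρ = λ/μ = 9.8/14.7 = 0.6667
P(0) = 1 - ρ = 1 - 0.6667 = 0.3333
The server is idle 33.33% of the time.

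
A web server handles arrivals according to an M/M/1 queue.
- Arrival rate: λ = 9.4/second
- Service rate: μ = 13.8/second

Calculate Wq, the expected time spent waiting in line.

First, compute utilization: ρ = λ/μ = 9.4/13.8 = 0.6812
For M/M/1: Wq = λ/(μ(μ-λ))
Wq = 9.4/(13.8 × (13.8-9.4))
Wq = 9.4/(13.8 × 4.40)
Wq = 0.1548 seconds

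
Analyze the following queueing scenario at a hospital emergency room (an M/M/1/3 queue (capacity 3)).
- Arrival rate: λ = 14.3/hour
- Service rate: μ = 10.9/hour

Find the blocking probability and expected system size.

ρ = λ/μ = 14.3/10.9 = 1.3119
P₀ = (1-ρ)/(1-ρ^(K+1)) = (1-1.3119)/(1-1.3119^4) = -0.3119/-1.9621 = 0.1590
P_K = P₀×ρ^K = 0.15896 × 1.3119^3 = 0.15896 × 2.2579 = 0.3589
Blocking probability P_3 = 0.3589 (35.89%)
L = ρ[1 - (K+1)ρ^K + Kρ^(K+1)] / [(1-ρ)(1-ρ^(K+1))]
L = 1.3119 × (1 - 4×2.257887 + 3×2.962122) / ((1 - 1.3119) × (1 - 2.962122)) = 1.8325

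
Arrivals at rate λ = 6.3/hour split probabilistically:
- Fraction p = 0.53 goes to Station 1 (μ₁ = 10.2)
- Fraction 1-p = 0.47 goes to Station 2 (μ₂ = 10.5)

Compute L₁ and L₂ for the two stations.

Effective rates: λ₁ = 6.3×0.53 = 3.339, λ₂ = 6.3×0.47 = 2.961
Station 1: ρ₁ = 3.339/10.2 = 0.32735, L₁ = ρ₁/(1-ρ₁) = 0.32735/(1-0.32735) = 0.4867
Station 2: ρ₂ = 2.961/10.5 = 0.2820, L₂ = ρ₂/(1-ρ₂) = 0.2820/(1-0.2820) = 0.3928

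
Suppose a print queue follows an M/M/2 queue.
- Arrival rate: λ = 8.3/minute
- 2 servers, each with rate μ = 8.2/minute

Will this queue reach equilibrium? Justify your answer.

Stability requires ρ = λ/(cμ) < 1
ρ = 8.3/(2 × 8.2) = 8.3/16.40 = 0.5061
Since 0.5061 < 1, the system is STABLE.
The servers are busy 50.61% of the time.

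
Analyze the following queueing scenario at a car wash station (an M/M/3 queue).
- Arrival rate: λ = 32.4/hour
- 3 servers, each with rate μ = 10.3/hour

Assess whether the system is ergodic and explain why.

Stability requires ρ = λ/(cμ) < 1
ρ = 32.4/(3 × 10.3) = 32.4/30.90 = 1.0485
Since 1.0485 ≥ 1, the system is UNSTABLE.
Need c > λ/μ = 32.4/10.3 = 3.15.
Minimum servers needed: c = 4.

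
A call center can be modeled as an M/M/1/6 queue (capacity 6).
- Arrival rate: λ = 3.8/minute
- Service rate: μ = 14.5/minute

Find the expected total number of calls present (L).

ρ = λ/μ = 3.8/14.5 = 0.26207
P₀ = (1-ρ)/(1-ρ^(K+1)) = (1-0.26207)/(1-0.26207^7) = 0.7379/0.9999 = 0.7380
P_K = P₀×ρ^K = 0.7380 × 0.26207^6 = 0.7380 × 0.0003240 = 0.0002391
L = ρ[1 - (K+1)ρ^K + Kρ^(K+1)] / [(1-ρ)(1-ρ^(K+1))]
L = 0.26207 × (1 - 7×0.0003240 + 6×0.00008490) / ((1 - 0.26207) × (1 - 0.00008490)) = 0.3545 calls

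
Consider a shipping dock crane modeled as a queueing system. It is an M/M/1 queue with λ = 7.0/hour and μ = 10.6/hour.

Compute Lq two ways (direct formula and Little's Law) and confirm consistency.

Method 1 (direct): Lq = λ²/(μ(μ-λ)) = 49.00/(10.6 × 3.60) = 1.2841

Method 2 (Little's Law):
W = 1/(μ-λ) = 1/3.60 = 0.27778
Wq = W - 1/μ = 0.27778 - 0.094340 = 0.18344
Lq = λWq = 7.0 × 0.18344 = 1.2841 ✔ (matches Method 1)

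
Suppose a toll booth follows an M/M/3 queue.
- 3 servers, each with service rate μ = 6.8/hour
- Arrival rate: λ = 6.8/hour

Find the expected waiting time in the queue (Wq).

Traffic intensity: ρ = λ/(cμ) = 6.8/(3×6.8) = 0.3333
Since ρ = 0.3333 < 1, system is stable.
Offered load a = λ/μ = cρ = 6.8/6.8 = 1.0000
P₀ = [ Σₙ₌₀^2 aⁿ/n! + a^3/(3!(1-ρ)) ]⁻¹
Σ = a^0/0! + a^1/1! + a^2/2! = 1.0000 + 1.0000 + 0.5000 = 2.5000
a^3/(3!(1-ρ)) = 1.0000/(6 × 0.6667) = 0.2500
P₀ = 1/(2.5000 + 0.2500) = 0.3636
Lq = P₀·a^3·ρ / (3!(1-ρ)²) = 0.3636 × 1.0000 × 0.3333 / (6 × 0.4444) = 0.04545
Wq = Lq/λ = 0.04545/6.8 = 0.006684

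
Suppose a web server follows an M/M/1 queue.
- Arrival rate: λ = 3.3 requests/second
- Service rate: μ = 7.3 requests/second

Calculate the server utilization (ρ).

Server utilization: ρ = λ/μ
ρ = 3.3/7.3 = 0.4521
The server is busy 45.21% of the time.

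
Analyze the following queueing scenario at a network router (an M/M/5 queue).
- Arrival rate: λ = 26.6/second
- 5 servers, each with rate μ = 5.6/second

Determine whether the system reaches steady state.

Stability requires ρ = λ/(cμ) < 1
ρ = 26.6/(5 × 5.6) = 26.6/28.00 = 0.9500
Since 0.9500 < 1, the system is STABLE.
The servers are busy 95.00% of the time.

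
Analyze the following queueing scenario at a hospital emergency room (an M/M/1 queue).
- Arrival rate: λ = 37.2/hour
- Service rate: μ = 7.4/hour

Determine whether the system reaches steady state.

Stability requires ρ = λ/(cμ) < 1
ρ = 37.2/(1 × 7.4) = 37.2/7.40 = 5.0270
Since 5.0270 ≥ 1, the system is UNSTABLE.
Queue grows without bound. Need μ > λ = 37.2.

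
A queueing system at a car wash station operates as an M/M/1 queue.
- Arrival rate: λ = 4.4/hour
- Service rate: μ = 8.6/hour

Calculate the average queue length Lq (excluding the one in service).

ρ = λ/μ = 4.4/8.6 = 0.5116
For M/M/1: Lq = λ²/(μ(μ-λ))
Lq = 19.36/(8.6 × 4.20)
Lq = 0.5360 cars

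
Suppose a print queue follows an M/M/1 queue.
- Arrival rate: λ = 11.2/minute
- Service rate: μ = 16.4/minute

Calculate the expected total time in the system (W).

First, compute utilization: ρ = λ/μ = 11.2/16.4 = 0.6829
For M/M/1: W = 1/(μ-λ)
W = 1/(16.4-11.2) = 1/5.20
W = 0.1923 minutes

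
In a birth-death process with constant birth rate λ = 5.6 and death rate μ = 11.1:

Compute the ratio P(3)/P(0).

For constant rates: P(n)/P(0) = (λ/μ)^n
P(3)/P(0) = (5.6/11.1)^3 = 0.5045^3 = 0.1284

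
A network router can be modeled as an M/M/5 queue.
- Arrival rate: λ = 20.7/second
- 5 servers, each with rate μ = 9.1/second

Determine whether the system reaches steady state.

Stability requires ρ = λ/(cμ) < 1
ρ = 20.7/(5 × 9.1) = 20.7/45.50 = 0.4549
Since 0.4549 < 1, the system is STABLE.
The servers are busy 45.49% of the time.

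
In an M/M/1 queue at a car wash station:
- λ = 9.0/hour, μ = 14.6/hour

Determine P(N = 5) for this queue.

ρ = λ/μ = 9.0/14.6 = 0.61644
P(n) = (1-ρ)ρⁿ
P(5) = (1-0.61644) × 0.61644^5
P(5) = 0.3836 × 0.08901
P(5) = 0.03414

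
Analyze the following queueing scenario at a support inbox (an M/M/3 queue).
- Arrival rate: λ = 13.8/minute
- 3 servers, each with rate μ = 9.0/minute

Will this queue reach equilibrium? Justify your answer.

Stability requires ρ = λ/(cμ) < 1
ρ = 13.8/(3 × 9.0) = 13.8/27.00 = 0.5111
Since 0.5111 < 1, the system is STABLE.
The servers are busy 51.11% of the time.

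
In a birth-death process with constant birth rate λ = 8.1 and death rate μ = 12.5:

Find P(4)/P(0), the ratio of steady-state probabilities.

For constant rates: P(n)/P(0) = (λ/μ)^n
P(4)/P(0) = (8.1/12.5)^4 = 0.6480^4 = 0.1763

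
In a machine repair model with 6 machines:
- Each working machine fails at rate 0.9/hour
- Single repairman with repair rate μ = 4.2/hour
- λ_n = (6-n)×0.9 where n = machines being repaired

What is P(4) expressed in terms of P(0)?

P(4)/P(0) = ∏_{i=0}^{4-1} λ_i/μ_{i+1}
= (6-0)×0.9/4.2 × (6-1)×0.9/4.2 × (6-2)×0.9/4.2 × (6-3)×0.9/4.2
= 0.7591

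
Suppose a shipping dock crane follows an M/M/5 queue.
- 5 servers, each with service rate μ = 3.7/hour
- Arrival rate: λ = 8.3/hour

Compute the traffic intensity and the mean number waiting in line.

Traffic intensity: ρ = λ/(cμ) = 8.3/(5×3.7) = 0.4486
Since ρ = 0.4486 < 1, system is stable.
Offered load a = λ/μ = cρ = 8.3/3.7 = 2.2432
P₀ = [ Σₙ₌₀^4 aⁿ/n! + a^5/(5!(1-ρ)) ]⁻¹
Σ = a^0/0! + a^1/1! + a^2/2! + a^3/3! + a^4/4! = 1.0000 + 2.2432 + 2.5161 + 1.8814 + 1.0551 = 8.6958
a^5/(5!(1-ρ)) = 56.8044/(120 × 0.55135) = 0.8586
P₀ = 1/(8.6958 + 0.8586) = 0.1047
Lq = P₀·a^5·ρ / (5!(1-ρ)²) = 0.10466 × 56.8044 × 0.44865 / (120 × 0.30399) = 0.07312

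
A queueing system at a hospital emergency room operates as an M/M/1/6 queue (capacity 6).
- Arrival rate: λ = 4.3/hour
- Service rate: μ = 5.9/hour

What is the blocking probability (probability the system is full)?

ρ = λ/μ = 4.3/5.9 = 0.72881
P₀ = (1-ρ)/(1-ρ^(K+1)) = (1-0.72881)/(1-0.72881^7) = 0.2712/0.8908 = 0.3044
P_K = P₀×ρ^K = 0.30444 × 0.72881^6 = 0.30444 × 0.14986 = 0.04562
Blocking probability = 4.56%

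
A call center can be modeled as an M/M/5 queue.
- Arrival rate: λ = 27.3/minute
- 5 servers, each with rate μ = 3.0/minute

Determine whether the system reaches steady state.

Stability requires ρ = λ/(cμ) < 1
ρ = 27.3/(5 × 3.0) = 27.3/15.00 = 1.8200
Since 1.8200 ≥ 1, the system is UNSTABLE.
Need c > λ/μ = 27.3/3.0 = 9.10.
Minimum servers needed: c = 10.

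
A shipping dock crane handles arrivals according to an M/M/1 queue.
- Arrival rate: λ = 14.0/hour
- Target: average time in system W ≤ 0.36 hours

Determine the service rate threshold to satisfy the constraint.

For M/M/1: W = 1/(μ-λ)
Need W ≤ 0.36, so 1/(μ-λ) ≤ 0.36
μ - λ ≥ 1/0.36 = 2.7778
μ ≥ 14.0 + 2.7778 = 16.7778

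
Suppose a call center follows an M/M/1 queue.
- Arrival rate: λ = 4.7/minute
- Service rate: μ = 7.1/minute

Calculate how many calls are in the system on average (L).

ρ = λ/μ = 4.7/7.1 = 0.6620
For M/M/1: L = λ/(μ-λ)
L = 4.7/(7.1-4.7) = 4.7/2.40
L = 1.9583 calls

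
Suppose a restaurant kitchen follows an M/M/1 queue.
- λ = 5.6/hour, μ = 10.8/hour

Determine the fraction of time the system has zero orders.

ρ = λ/μ = 5.6/10.8 = 0.5185
P(0) = 1 - ρ = 1 - 0.5185 = 0.4815
The server is idle 48.15% of the time.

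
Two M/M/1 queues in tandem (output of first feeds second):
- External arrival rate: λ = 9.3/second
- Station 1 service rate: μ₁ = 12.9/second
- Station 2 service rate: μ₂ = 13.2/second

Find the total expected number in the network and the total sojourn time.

By Jackson's theorem, each station behaves as independent M/M/1.
Station 1: ρ₁ = 9.3/12.9 = 0.7209, L₁ = ρ₁/(1-ρ₁) = λ/(μ₁-λ) = 9.3/3.60 = 2.5833
Station 2: ρ₂ = 9.3/13.2 = 0.7045, L₂ = ρ₂/(1-ρ₂) = λ/(μ₂-λ) = 9.3/3.90 = 2.3846
Total: L = L₁ + L₂ = 2.5833 + 2.3846 = 4.9679
W = L/λ = 4.9679/9.3 = 0.5342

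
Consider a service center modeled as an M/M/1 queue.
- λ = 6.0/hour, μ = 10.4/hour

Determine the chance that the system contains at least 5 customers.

ρ = λ/μ = 6.0/10.4 = 0.57692
P(N ≥ n) = ρⁿ
P(N ≥ 5) = 0.57692^5
P(N ≥ 5) = 0.06391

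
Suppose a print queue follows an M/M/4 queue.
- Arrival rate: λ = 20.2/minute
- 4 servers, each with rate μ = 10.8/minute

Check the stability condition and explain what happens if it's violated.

Stability requires ρ = λ/(cμ) < 1
ρ = 20.2/(4 × 10.8) = 20.2/43.20 = 0.4676
Since 0.4676 < 1, the system is STABLE.
The servers are busy 46.76% of the time.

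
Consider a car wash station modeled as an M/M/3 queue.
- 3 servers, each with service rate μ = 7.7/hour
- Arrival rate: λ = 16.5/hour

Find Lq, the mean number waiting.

Traffic intensity: ρ = λ/(cμ) = 16.5/(3×7.7) = 0.7143
Since ρ = 0.7143 < 1, system is stable.
Offered load a = λ/μ = cρ = 16.5/7.7 = 2.1429
P₀ = [ Σₙ₌₀^2 aⁿ/n! + a^3/(3!(1-ρ)) ]⁻¹
Σ = a^0/0! + a^1/1! + a^2/2! = 1.0000 + 2.1429 + 2.2959 = 5.4388
a^3/(3!(1-ρ)) = 9.83965/(6 × 0.285714) = 5.7398
P₀ = 1/(5.4388 + 5.7398) = 0.08946
Lq = P₀·a^3·ρ / (3!(1-ρ)²) = 0.089457 × 9.8397 × 0.71429 / (6 × 0.081633) = 1.2837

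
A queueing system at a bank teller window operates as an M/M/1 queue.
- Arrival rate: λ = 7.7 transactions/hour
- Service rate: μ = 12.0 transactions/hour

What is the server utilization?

Server utilization: ρ = λ/μ
ρ = 7.7/12.0 = 0.6417
The server is busy 64.17% of the time.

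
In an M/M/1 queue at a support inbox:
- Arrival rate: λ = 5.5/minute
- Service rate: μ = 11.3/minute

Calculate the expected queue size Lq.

ρ = λ/μ = 5.5/11.3 = 0.4867
For M/M/1: Lq = λ²/(μ(μ-λ))
Lq = 30.25/(11.3 × 5.80)
Lq = 0.4616 emails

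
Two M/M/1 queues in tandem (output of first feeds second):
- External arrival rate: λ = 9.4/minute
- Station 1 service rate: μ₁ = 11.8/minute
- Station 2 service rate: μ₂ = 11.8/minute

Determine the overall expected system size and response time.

By Jackson's theorem, each station behaves as independent M/M/1.
Station 1: ρ₁ = 9.4/11.8 = 0.7966, L₁ = ρ₁/(1-ρ₁) = λ/(μ₁-λ) = 9.4/2.40 = 3.91667
Station 2: ρ₂ = 9.4/11.8 = 0.7966, L₂ = ρ₂/(1-ρ₂) = λ/(μ₂-λ) = 9.4/2.40 = 3.91667
Total: L = L₁ + L₂ = 3.91667 + 3.91667 = 7.8333
W = L/λ = 7.8333/9.4 = 0.8333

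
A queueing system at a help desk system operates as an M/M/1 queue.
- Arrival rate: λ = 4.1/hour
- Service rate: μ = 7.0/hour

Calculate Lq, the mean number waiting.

ρ = λ/μ = 4.1/7.0 = 0.5857
For M/M/1: Lq = λ²/(μ(μ-λ))
Lq = 16.81/(7.0 × 2.90)
Lq = 0.8281 tickets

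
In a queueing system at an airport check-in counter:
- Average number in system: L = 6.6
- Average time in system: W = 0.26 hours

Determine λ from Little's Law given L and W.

Little's Law: L = λW, so λ = L/W
λ = 6.6/0.26 = 25.3846 passengers/hour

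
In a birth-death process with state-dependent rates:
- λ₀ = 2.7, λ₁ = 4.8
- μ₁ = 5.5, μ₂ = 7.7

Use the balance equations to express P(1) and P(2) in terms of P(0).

Balance equations:
State 0: λ₀P₀ = μ₁P₁ → P₁ = (λ₀/μ₁)P₀ = (2.7/5.5)P₀ = 0.4909P₀
State 1: P₂ = (λ₀λ₁)/(μ₁μ₂)P₀ = (2.7×4.8)/(5.5×7.7)P₀ = 0.3060P₀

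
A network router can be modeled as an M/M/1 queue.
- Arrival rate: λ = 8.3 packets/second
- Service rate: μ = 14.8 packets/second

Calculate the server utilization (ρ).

Server utilization: ρ = λ/μ
ρ = 8.3/14.8 = 0.5608
The server is busy 56.08% of the time.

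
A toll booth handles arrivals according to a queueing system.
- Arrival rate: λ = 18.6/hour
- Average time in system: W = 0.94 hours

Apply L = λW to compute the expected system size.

Little's Law: L = λW
L = 18.6 × 0.94 = 17.4840 vehicles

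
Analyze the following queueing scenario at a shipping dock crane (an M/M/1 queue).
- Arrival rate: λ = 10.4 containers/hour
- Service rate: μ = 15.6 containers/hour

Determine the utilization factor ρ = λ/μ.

Server utilization: ρ = λ/μ
ρ = 10.4/15.6 = 0.6667
The server is busy 66.67% of the time.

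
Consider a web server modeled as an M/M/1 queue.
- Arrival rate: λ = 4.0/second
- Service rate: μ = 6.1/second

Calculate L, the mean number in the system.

ρ = λ/μ = 4.0/6.1 = 0.6557
For M/M/1: L = λ/(μ-λ)
L = 4.0/(6.1-4.0) = 4.0/2.10
L = 1.9048 requests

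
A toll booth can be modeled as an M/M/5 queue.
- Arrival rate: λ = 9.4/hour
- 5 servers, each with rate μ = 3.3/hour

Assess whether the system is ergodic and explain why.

Stability requires ρ = λ/(cμ) < 1
ρ = 9.4/(5 × 3.3) = 9.4/16.50 = 0.5697
Since 0.5697 < 1, the system is STABLE.
The servers are busy 56.97% of the time.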